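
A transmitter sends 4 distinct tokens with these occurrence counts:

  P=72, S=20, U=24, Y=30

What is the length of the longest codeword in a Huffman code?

Merge the two lowest-weight nodes at each step:
combine S(20), U(24) → 44
combine Y(30), 44 → 74
combine P(72), 74 → 146
The first pair merged (S, U) ends up deepest, at depth 3.

3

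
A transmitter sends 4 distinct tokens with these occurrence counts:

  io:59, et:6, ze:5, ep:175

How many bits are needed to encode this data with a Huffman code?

Merge the two smallest weights repeatedly:
combine ze(5), et(6) → 11
combine 11, io(59) → 70
combine 70, ep(175) → 245
Each symbol's bit-cost is frequency × depth; summing gives 326 bits (equivalently 11 + 70 + 245).

326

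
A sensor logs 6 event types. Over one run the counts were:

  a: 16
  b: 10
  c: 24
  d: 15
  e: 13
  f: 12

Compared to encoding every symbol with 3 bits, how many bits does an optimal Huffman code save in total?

Fixed-length: 3 bits × 90 symbols = 270 bits.
Huffman merges:
b(10) + f(12) → 22
e(13) + d(15) → 28
a(16) + 22 → 38
c(24) + 28 → 52
38 + 52 → 90
Huffman total = 22 + 28 + 38 + 52 + 90 = 230 bits.
Saving = 270 − 230 = 40 bits.

40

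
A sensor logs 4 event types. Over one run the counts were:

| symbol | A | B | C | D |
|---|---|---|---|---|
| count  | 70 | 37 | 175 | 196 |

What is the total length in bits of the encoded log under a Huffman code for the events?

Greedily combine the two least-frequent nodes:
combine B(37), A(70) → 107
combine 107, C(175) → 282
combine D(196), 282 → 478
Each symbol's bit-cost is frequency × depth; summing gives 867 bits (equivalently 107 + 282 + 478).

867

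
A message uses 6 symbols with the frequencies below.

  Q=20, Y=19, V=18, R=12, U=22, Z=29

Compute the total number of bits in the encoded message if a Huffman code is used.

309

Greedily combine the two least-frequent nodes:
R(12) + V(18) → 30
Y(19) + Q(20) → 39
U(22) + Z(29) → 51
30 + 39 → 69
51 + 69 → 120
The encoded length is the sum of every internal node's weight: 30 + 39 + 51 + 69 + 120 = 309 bits.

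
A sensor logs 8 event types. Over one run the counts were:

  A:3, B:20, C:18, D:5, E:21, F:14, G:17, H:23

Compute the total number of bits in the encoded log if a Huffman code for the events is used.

Build the Huffman tree bottom-up:
merge A(3) and D(5): 8
merge 8 and F(14): 22
merge G(17) and C(18): 35
merge B(20) and E(21): 41
merge 22 and H(23): 45
merge 35 and 41: 76
merge 45 and 76: 121
Total encoded bits = sum of merged weights = 8 + 22 + 35 + 41 + 45 + 76 + 121 = 348.

348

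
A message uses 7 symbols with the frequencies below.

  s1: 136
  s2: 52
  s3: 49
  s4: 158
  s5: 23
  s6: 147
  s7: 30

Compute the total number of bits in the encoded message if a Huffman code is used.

Build the Huffman tree bottom-up:
combine s5(23), s7(30) → 53
combine s3(49), s2(52) → 101
combine 53, 101 → 154
combine s1(136), s6(147) → 283
combine 154, s4(158) → 312
combine 283, 312 → 595
Each symbol's bit-cost is frequency × depth; summing gives 1498 bits (equivalently 53 + 101 + 154 + 283 + 312 + 595).

1498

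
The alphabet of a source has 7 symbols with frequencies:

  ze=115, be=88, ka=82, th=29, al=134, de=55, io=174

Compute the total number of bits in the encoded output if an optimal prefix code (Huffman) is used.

1807

Build the Huffman tree bottom-up:
combine th(29), de(55) → 84
combine ka(82), 84 → 166
combine be(88), ze(115) → 203
combine al(134), 166 → 300
combine io(174), 203 → 377
combine 300, 377 → 677
Total encoded bits = sum of merged weights = 84 + 166 + 203 + 300 + 377 + 677 = 1807.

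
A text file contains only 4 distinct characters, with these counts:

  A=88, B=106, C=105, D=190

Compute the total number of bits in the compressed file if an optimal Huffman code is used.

Merge the two smallest weights repeatedly:
A(88) + C(105) → 193
B(106) + D(190) → 296
193 + 296 → 489
The encoded length is the sum of every internal node's weight: 193 + 296 + 489 = 978 bits.

978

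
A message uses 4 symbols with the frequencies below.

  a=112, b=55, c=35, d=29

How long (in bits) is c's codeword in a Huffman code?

3

Build the tree from the bottom:
combine d(29), c(35) → 64
combine b(55), 64 → 119
combine a(112), 119 → 231
c sits 3 levels below the root, so its codeword is 3 bits.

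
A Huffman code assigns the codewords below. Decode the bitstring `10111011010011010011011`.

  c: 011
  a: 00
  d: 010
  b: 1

Read left to right; each codeword is recognised as soon as it completes (prefix code):
  1→b | 011→c | 1→b | 011→c | 010→d | 011→c | 010→d | 011→c | 011→c
Decoded message: bcbcdcdcc

bcbcdcdcc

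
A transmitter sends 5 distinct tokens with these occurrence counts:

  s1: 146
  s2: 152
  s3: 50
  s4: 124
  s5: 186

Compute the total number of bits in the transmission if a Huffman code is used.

1490

Build the Huffman tree bottom-up:
combine s3(50), s4(124) → 174
combine s1(146), s2(152) → 298
combine 174, s5(186) → 360
combine 298, 360 → 658
Total encoded bits = sum of merged weights = 174 + 298 + 360 + 658 = 1490.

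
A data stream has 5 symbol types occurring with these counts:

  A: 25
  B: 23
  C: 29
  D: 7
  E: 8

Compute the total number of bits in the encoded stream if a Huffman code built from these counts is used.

Build the Huffman tree bottom-up:
combine D(7), E(8) → 15
combine 15, B(23) → 38
combine A(25), C(29) → 54
combine 38, 54 → 92
Total encoded bits = sum of merged weights = 15 + 38 + 54 + 92 = 199.

199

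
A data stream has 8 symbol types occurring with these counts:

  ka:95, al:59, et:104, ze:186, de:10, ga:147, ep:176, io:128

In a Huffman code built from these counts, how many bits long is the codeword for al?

Build the tree from the bottom:
combine de(10), al(59) → 69
combine 69, ka(95) → 164
combine et(104), io(128) → 232
combine ga(147), 164 → 311
combine ep(176), ze(186) → 362
combine 232, 311 → 543
combine 362, 543 → 905
al's leaf is at depth 5, giving a 5-bit codeword.

5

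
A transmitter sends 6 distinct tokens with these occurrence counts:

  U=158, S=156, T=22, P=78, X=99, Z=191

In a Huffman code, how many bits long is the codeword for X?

3

Build the tree from the bottom:
combine T(22), P(78) → 100
combine X(99), 100 → 199
combine S(156), U(158) → 314
combine Z(191), 199 → 390
combine 314, 390 → 704
X sits 3 levels below the root, so its codeword is 3 bits.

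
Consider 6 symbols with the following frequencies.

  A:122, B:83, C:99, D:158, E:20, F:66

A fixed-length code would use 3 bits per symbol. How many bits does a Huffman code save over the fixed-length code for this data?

293

Fixed-length: 3 bits × 548 symbols = 1644 bits.
Huffman merges:
merge E(20) and F(66): 86
merge B(83) and 86: 169
merge C(99) and A(122): 221
merge D(158) and 169: 327
merge 221 and 327: 548
Huffman total = 86 + 169 + 221 + 327 + 548 = 1351 bits.
Saving = 1644 − 1351 = 293 bits.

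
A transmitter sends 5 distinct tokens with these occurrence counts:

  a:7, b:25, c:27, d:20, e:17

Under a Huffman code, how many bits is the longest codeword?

Merge the two lowest-weight nodes at each step:
combine a(7), e(17) → 24
combine d(20), 24 → 44
combine b(25), c(27) → 52
combine 44, 52 → 96
Maximum depth reached is 3.

3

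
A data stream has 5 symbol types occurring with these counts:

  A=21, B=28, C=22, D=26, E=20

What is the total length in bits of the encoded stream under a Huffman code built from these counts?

Build the Huffman tree bottom-up:
combine E(20), A(21) → 41
combine C(22), D(26) → 48
combine B(28), 41 → 69
combine 48, 69 → 117
The encoded length is the sum of every internal node's weight: 41 + 48 + 69 + 117 = 275 bits.

275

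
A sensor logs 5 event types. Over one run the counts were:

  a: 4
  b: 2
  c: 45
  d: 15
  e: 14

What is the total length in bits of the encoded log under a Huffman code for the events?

Greedily combine the two least-frequent nodes:
merge b(2) and a(4): 6
merge 6 and e(14): 20
merge d(15) and 20: 35
merge 35 and c(45): 80
Total encoded bits = sum of merged weights = 6 + 20 + 35 + 80 = 141.

141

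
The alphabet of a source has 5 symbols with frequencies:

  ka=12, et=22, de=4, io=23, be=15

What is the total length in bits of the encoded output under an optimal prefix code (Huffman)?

Build the Huffman tree bottom-up:
de(4) + ka(12) → 16
be(15) + 16 → 31
et(22) + io(23) → 45
31 + 45 → 76
The encoded length is the sum of every internal node's weight: 16 + 31 + 45 + 76 = 168 bits.

168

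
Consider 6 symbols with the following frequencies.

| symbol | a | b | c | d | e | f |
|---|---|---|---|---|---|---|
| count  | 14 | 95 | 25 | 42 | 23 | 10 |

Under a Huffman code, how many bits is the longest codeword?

4

Merge the two lowest-weight nodes at each step:
combine f(10), a(14) → 24
combine e(23), 24 → 47
combine c(25), d(42) → 67
combine 47, 67 → 114
combine b(95), 114 → 209
The first pair merged (f, a) ends up deepest, at depth 4.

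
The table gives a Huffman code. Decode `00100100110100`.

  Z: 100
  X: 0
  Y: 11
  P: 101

XXZZYXZ

Read left to right; each codeword is recognised as soon as it completes (prefix code):
  0→X | 0→X | 100→Z | 100→Z | 11→Y | 0→X | 100→Z
Decoded message: XXZZYXZ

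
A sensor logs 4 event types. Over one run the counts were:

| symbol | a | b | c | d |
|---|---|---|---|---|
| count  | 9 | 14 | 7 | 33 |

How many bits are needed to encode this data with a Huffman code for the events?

109

Greedily combine the two least-frequent nodes:
combine c(7), a(9) → 16
combine b(14), 16 → 30
combine 30, d(33) → 63
Each symbol's bit-cost is frequency × depth; summing gives 109 bits (equivalently 16 + 30 + 63).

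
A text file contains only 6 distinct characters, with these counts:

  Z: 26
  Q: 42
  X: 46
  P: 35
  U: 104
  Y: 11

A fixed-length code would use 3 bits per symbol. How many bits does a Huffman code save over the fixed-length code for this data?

171

Fixed-length: 3 bits × 264 symbols = 792 bits.
Huffman merges:
Y(11) + Z(26) → 37
P(35) + 37 → 72
Q(42) + X(46) → 88
72 + 88 → 160
U(104) + 160 → 264
Huffman total = 37 + 72 + 88 + 160 + 264 = 621 bits.
Saving = 792 − 621 = 171 bits.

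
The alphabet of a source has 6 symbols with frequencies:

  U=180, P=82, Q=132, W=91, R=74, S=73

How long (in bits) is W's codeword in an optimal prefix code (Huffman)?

Build the tree from the bottom:
combine S(73), R(74) → 147
combine P(82), W(91) → 173
combine Q(132), 147 → 279
combine 173, U(180) → 353
combine 279, 353 → 632
The subtree containing W is merged 3 times, so code length = 3.

3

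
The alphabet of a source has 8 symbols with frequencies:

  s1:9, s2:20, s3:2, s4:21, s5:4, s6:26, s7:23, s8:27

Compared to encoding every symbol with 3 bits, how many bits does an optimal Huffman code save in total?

Fixed-length: 3 bits × 132 symbols = 396 bits.
Huffman merges:
combine s3(2), s5(4) → 6
combine 6, s1(9) → 15
combine 15, s2(20) → 35
combine s4(21), s7(23) → 44
combine s6(26), s8(27) → 53
combine 35, 44 → 79
combine 53, 79 → 132
Huffman total = 6 + 15 + 35 + 44 + 53 + 79 + 132 = 364 bits.
Saving = 396 − 364 = 32 bits.

32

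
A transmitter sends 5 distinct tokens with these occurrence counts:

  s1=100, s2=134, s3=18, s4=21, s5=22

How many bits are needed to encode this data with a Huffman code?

556

Build the Huffman tree bottom-up:
s3(18) + s4(21) → 39
s5(22) + 39 → 61
61 + s1(100) → 161
s2(134) + 161 → 295
The encoded length is the sum of every internal node's weight: 39 + 61 + 161 + 295 = 556 bits.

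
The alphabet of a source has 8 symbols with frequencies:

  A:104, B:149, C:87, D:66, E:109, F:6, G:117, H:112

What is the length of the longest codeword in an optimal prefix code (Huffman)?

Merge the two lowest-weight nodes at each step:
F(6) + D(66) → 72
72 + C(87) → 159
A(104) + E(109) → 213
H(112) + G(117) → 229
B(149) + 159 → 308
213 + 229 → 442
308 + 442 → 750
The first pair merged (F, D) ends up deepest, at depth 4.

4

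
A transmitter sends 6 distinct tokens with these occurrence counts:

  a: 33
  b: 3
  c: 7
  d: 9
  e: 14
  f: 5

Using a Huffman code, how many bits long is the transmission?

155

Merge the two smallest weights repeatedly:
combine b(3), f(5) → 8
combine c(7), 8 → 15
combine d(9), e(14) → 23
combine 15, 23 → 38
combine a(33), 38 → 71
The encoded length is the sum of every internal node's weight: 8 + 15 + 23 + 38 + 71 = 155 bits.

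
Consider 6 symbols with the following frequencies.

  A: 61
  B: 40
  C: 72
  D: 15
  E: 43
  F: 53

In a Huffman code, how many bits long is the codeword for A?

Repeatedly merge the two smallest:
combine D(15), B(40) → 55
combine E(43), F(53) → 96
combine 55, A(61) → 116
combine C(72), 96 → 168
combine 116, 168 → 284
A's leaf is at depth 2, giving a 2-bit codeword.

2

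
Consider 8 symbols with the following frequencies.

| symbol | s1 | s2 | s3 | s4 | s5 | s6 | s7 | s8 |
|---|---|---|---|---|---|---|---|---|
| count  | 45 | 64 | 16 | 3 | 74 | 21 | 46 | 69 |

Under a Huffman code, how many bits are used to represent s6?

4

Repeatedly merge the two smallest:
combine s4(3), s3(16) → 19
combine 19, s6(21) → 40
combine 40, s1(45) → 85
combine s7(46), s2(64) → 110
combine s8(69), s5(74) → 143
combine 85, 110 → 195
combine 143, 195 → 338
s6 sits 4 levels below the root, so its codeword is 4 bits.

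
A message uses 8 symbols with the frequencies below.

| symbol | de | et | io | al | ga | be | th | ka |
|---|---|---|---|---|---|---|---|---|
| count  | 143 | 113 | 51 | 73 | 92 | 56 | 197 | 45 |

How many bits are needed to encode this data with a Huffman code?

Build the Huffman tree bottom-up:
merge ka(45) and io(51): 96
merge be(56) and al(73): 129
merge ga(92) and 96: 188
merge et(113) and 129: 242
merge de(143) and 188: 331
merge th(197) and 242: 439
merge 331 and 439: 770
Each symbol's bit-cost is frequency × depth; summing gives 2195 bits (equivalently 96 + 129 + 188 + 242 + 331 + 439 + 770).

2195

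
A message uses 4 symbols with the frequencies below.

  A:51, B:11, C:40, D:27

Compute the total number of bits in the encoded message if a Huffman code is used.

Build the Huffman tree bottom-up:
B(11) + D(27) → 38
38 + C(40) → 78
A(51) + 78 → 129
Each symbol's bit-cost is frequency × depth; summing gives 245 bits (equivalently 38 + 78 + 129).

245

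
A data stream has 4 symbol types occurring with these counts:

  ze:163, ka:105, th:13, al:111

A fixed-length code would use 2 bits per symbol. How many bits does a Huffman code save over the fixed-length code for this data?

45

Fixed-length: 2 bits × 392 symbols = 784 bits.
Huffman merges:
combine th(13), ka(105) → 118
combine al(111), 118 → 229
combine ze(163), 229 → 392
Huffman total = 118 + 229 + 392 = 739 bits.
Saving = 784 − 739 = 45 bits.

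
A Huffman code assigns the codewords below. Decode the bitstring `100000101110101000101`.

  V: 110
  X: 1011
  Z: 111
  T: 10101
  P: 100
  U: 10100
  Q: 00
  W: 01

Read left to right; each codeword is recognised as soon as it completes (prefix code):
  100→P | 00→Q | 01→W | 01→W | 110→V | 10100→U | 01→W | 01→W
Decoded message: PQWWVUWW

PQWWVUWW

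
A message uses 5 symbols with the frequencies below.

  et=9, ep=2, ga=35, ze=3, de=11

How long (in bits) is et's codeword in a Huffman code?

Build the tree from the bottom:
ep(2) + ze(3) → 5
5 + et(9) → 14
de(11) + 14 → 25
25 + ga(35) → 60
The subtree containing et is merged 3 times, so code length = 3.

3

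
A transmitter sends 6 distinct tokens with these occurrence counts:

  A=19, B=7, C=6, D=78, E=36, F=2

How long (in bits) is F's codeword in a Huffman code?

Repeatedly merge the two smallest:
combine F(2), C(6) → 8
combine B(7), 8 → 15
combine 15, A(19) → 34
combine 34, E(36) → 70
combine 70, D(78) → 148
F sits 5 levels below the root, so its codeword is 5 bits.

5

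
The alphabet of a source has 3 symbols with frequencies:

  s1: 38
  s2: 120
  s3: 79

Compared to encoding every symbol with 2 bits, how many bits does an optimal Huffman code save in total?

Fixed-length: 2 bits × 237 symbols = 474 bits.
Huffman merges:
s1(38) + s3(79) → 117
117 + s2(120) → 237
Huffman total = 117 + 237 = 354 bits.
Saving = 474 − 354 = 120 bits.

120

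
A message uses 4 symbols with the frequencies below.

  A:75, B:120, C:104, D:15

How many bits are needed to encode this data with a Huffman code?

Greedily combine the two least-frequent nodes:
combine D(15), A(75) → 90
combine 90, C(104) → 194
combine B(120), 194 → 314
Total encoded bits = sum of merged weights = 90 + 194 + 314 = 598.

598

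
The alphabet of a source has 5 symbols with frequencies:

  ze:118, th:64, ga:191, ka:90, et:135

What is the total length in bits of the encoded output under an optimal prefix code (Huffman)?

Greedily combine the two least-frequent nodes:
th(64) + ka(90) → 154
ze(118) + et(135) → 253
154 + ga(191) → 345
253 + 345 → 598
Total encoded bits = sum of merged weights = 154 + 253 + 345 + 598 = 1350.

1350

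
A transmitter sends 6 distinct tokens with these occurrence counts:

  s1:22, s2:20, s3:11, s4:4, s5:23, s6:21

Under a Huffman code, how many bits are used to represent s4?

Repeatedly merge the two smallest:
combine s4(4), s3(11) → 15
combine 15, s2(20) → 35
combine s6(21), s1(22) → 43
combine s5(23), 35 → 58
combine 43, 58 → 101
s4's leaf is at depth 4, giving a 4-bit codeword.

4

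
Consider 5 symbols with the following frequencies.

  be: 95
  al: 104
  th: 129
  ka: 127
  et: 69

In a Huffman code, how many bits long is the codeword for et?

Repeatedly merge the two smallest:
combine et(69), be(95) → 164
combine al(104), ka(127) → 231
combine th(129), 164 → 293
combine 231, 293 → 524
et sits 3 levels below the root, so its codeword is 3 bits.

3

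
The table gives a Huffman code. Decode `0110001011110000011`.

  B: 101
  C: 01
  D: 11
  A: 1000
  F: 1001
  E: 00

CABDAED

Read left to right; each codeword is recognised as soon as it completes (prefix code):
  01→C | 1000→A | 101→B | 11→D | 1000→A | 00→E | 11→D
Decoded message: CABDAED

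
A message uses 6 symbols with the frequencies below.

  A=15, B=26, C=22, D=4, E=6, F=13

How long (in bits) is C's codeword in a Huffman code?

2

Huffman merges, smallest pair first:
combine D(4), E(6) → 10
combine 10, F(13) → 23
combine A(15), C(22) → 37
combine 23, B(26) → 49
combine 37, 49 → 86
The subtree containing C is merged 2 times, so code length = 2.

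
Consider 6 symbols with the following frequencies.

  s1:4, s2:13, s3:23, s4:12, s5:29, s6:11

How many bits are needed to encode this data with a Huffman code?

224

Greedily combine the two least-frequent nodes:
merge s1(4) and s6(11): 15
merge s4(12) and s2(13): 25
merge 15 and s3(23): 38
merge 25 and s5(29): 54
merge 38 and 54: 92
Total encoded bits = sum of merged weights = 15 + 25 + 38 + 54 + 92 = 224.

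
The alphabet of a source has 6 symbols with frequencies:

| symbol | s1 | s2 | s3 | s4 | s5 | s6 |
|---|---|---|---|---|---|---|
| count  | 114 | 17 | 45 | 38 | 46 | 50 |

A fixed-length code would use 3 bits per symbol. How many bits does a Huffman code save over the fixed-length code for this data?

173

Fixed-length: 3 bits × 310 symbols = 930 bits.
Huffman merges:
merge s2(17) and s4(38): 55
merge s3(45) and s5(46): 91
merge s6(50) and 55: 105
merge 91 and 105: 196
merge s1(114) and 196: 310
Huffman total = 55 + 91 + 105 + 196 + 310 = 757 bits.
Saving = 930 − 757 = 173 bits.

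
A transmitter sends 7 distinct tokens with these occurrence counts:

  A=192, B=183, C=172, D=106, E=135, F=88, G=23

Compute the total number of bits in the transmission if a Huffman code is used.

2433

Greedily combine the two least-frequent nodes:
G(23) + F(88) → 111
D(106) + 111 → 217
E(135) + C(172) → 307
B(183) + A(192) → 375
217 + 307 → 524
375 + 524 → 899
Each symbol's bit-cost is frequency × depth; summing gives 2433 bits (equivalently 111 + 217 + 307 + 375 + 524 + 899).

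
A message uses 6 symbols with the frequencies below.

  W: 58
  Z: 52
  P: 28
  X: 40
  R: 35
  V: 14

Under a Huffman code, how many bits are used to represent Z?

2

Huffman merges, smallest pair first:
combine V(14), P(28) → 42
combine R(35), X(40) → 75
combine 42, Z(52) → 94
combine W(58), 75 → 133
combine 94, 133 → 227
The subtree containing Z is merged 2 times, so code length = 2.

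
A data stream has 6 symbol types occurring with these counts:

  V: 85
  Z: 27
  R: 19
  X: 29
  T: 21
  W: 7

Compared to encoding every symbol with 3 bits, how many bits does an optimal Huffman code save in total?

144

Fixed-length: 3 bits × 188 symbols = 564 bits.
Huffman merges:
merge W(7) and R(19): 26
merge T(21) and 26: 47
merge Z(27) and X(29): 56
merge 47 and 56: 103
merge V(85) and 103: 188
Huffman total = 26 + 47 + 56 + 103 + 188 = 420 bits.
Saving = 564 − 420 = 144 bits.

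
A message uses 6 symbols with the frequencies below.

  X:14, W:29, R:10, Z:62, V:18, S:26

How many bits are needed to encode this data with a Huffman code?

Build the Huffman tree bottom-up:
R(10) + X(14) → 24
V(18) + 24 → 42
S(26) + W(29) → 55
42 + 55 → 97
Z(62) + 97 → 159
The encoded length is the sum of every internal node's weight: 24 + 42 + 55 + 97 + 159 = 377 bits.

377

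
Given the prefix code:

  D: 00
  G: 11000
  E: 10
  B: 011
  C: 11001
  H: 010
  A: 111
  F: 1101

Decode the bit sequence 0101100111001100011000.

Read left to right; each codeword is recognised as soon as it completes (prefix code):
  010→H | 11001→C | 11001→C | 10→E | 00→D | 11000→G
Decoded message: HCCEDG

HCCEDG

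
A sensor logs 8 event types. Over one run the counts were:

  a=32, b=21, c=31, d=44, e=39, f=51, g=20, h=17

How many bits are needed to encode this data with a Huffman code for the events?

751

Merge the two smallest weights repeatedly:
combine h(17), g(20) → 37
combine b(21), c(31) → 52
combine a(32), 37 → 69
combine e(39), d(44) → 83
combine f(51), 52 → 103
combine 69, 83 → 152
combine 103, 152 → 255
Total encoded bits = sum of merged weights = 37 + 52 + 69 + 83 + 103 + 152 + 255 = 751.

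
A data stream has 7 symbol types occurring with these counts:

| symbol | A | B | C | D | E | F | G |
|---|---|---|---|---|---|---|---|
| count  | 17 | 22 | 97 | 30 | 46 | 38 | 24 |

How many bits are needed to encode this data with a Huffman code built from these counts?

718

Merge the two smallest weights repeatedly:
combine A(17), B(22) → 39
combine G(24), D(30) → 54
combine F(38), 39 → 77
combine E(46), 54 → 100
combine 77, C(97) → 174
combine 100, 174 → 274
The encoded length is the sum of every internal node's weight: 39 + 54 + 77 + 100 + 174 + 274 = 718 bits.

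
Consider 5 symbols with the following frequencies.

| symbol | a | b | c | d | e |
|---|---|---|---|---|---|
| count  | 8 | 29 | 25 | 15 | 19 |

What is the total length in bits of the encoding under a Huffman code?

Merge the two smallest weights repeatedly:
a(8) + d(15) → 23
e(19) + 23 → 42
c(25) + b(29) → 54
42 + 54 → 96
The encoded length is the sum of every internal node's weight: 23 + 42 + 54 + 96 = 215 bits.

215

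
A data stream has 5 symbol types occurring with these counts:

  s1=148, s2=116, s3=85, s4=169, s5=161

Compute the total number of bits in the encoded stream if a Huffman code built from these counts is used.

Merge the two smallest weights repeatedly:
merge s3(85) and s2(116): 201
merge s1(148) and s5(161): 309
merge s4(169) and 201: 370
merge 309 and 370: 679
The encoded length is the sum of every internal node's weight: 201 + 309 + 370 + 679 = 1559 bits.

1559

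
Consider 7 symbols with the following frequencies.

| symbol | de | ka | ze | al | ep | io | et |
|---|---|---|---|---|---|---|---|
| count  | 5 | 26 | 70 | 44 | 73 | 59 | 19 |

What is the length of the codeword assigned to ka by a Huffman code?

4

Build the tree from the bottom:
combine de(5), et(19) → 24
combine 24, ka(26) → 50
combine al(44), 50 → 94
combine io(59), ze(70) → 129
combine ep(73), 94 → 167
combine 129, 167 → 296
ka's leaf is at depth 4, giving a 4-bit codeword.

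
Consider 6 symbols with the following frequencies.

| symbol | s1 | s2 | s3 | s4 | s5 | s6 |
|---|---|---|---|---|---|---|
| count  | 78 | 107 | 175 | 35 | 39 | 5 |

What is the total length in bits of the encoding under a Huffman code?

979

Merge the two smallest weights repeatedly:
merge s6(5) and s4(35): 40
merge s5(39) and 40: 79
merge s1(78) and 79: 157
merge s2(107) and 157: 264
merge s3(175) and 264: 439
The encoded length is the sum of every internal node's weight: 40 + 79 + 157 + 264 + 439 = 979 bits.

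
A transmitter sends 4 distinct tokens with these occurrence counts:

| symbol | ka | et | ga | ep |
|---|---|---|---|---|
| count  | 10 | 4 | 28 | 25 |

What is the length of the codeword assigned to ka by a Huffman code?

Build the tree from the bottom:
et(4) + ka(10) → 14
14 + ep(25) → 39
ga(28) + 39 → 67
The subtree containing ka is merged 3 times, so code length = 3.

3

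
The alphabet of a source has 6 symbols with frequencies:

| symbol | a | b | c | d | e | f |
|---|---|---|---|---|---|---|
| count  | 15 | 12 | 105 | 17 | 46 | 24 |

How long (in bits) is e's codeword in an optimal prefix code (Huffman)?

Repeatedly merge the two smallest:
merge b(12) and a(15): 27
merge d(17) and f(24): 41
merge 27 and 41: 68
merge e(46) and 68: 114
merge c(105) and 114: 219
The subtree containing e is merged 2 times, so code length = 2.

2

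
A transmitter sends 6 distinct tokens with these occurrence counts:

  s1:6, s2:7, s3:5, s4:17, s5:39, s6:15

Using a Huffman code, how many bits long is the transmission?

200

Greedily combine the two least-frequent nodes:
combine s3(5), s1(6) → 11
combine s2(7), 11 → 18
combine s6(15), s4(17) → 32
combine 18, 32 → 50
combine s5(39), 50 → 89
The encoded length is the sum of every internal node's weight: 11 + 18 + 32 + 50 + 89 = 200 bits.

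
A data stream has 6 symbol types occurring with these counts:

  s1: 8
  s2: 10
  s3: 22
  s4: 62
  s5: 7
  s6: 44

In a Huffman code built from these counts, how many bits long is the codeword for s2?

Huffman merges, smallest pair first:
s5(7) + s1(8) → 15
s2(10) + 15 → 25
s3(22) + 25 → 47
s6(44) + 47 → 91
s4(62) + 91 → 153
s2 sits 4 levels below the root, so its codeword is 4 bits.

4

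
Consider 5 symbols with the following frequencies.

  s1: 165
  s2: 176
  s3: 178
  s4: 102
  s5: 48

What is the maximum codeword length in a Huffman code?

3

Merge the two lowest-weight nodes at each step:
merge s5(48) and s4(102): 150
merge 150 and s1(165): 315
merge s2(176) and s3(178): 354
merge 315 and 354: 669
The rarest symbols sit at the bottom; the longest codeword is 3 bits.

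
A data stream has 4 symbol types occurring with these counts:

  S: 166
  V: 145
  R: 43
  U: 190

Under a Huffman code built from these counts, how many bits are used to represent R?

Build the tree from the bottom:
R(43) + V(145) → 188
S(166) + 188 → 354
U(190) + 354 → 544
The subtree containing R is merged 3 times, so code length = 3.

3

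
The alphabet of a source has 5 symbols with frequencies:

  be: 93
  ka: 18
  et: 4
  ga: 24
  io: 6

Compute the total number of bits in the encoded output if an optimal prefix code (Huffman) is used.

235

Build the Huffman tree bottom-up:
combine et(4), io(6) → 10
combine 10, ka(18) → 28
combine ga(24), 28 → 52
combine 52, be(93) → 145
Total encoded bits = sum of merged weights = 10 + 28 + 52 + 145 = 235.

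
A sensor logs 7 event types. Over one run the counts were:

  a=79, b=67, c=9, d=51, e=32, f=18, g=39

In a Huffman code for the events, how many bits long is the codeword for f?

Huffman merges, smallest pair first:
merge c(9) and f(18): 27
merge 27 and e(32): 59
merge g(39) and d(51): 90
merge 59 and b(67): 126
merge a(79) and 90: 169
merge 126 and 169: 295
f's leaf is at depth 4, giving a 4-bit codeword.

4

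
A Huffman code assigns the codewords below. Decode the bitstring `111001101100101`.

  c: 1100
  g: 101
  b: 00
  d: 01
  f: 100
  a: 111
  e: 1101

Read left to right; each codeword is recognised as soon as it completes (prefix code):
  111→a | 00→b | 1101→e | 100→f | 101→g
Decoded message: abefg

abefg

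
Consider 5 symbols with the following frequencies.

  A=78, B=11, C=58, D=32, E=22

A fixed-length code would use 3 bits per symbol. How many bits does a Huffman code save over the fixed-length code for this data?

181

Fixed-length: 3 bits × 201 symbols = 603 bits.
Huffman merges:
merge B(11) and E(22): 33
merge D(32) and 33: 65
merge C(58) and 65: 123
merge A(78) and 123: 201
Huffman total = 33 + 65 + 123 + 201 = 422 bits.
Saving = 603 − 422 = 181 bits.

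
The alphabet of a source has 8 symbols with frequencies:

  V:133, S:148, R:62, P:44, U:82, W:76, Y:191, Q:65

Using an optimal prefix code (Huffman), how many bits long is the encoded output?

Merge the two smallest weights repeatedly:
merge P(44) and R(62): 106
merge Q(65) and W(76): 141
merge U(82) and 106: 188
merge V(133) and 141: 274
merge S(148) and 188: 336
merge Y(191) and 274: 465
merge 336 and 465: 801
Total encoded bits = sum of merged weights = 106 + 141 + 188 + 274 + 336 + 465 + 801 = 2311.

2311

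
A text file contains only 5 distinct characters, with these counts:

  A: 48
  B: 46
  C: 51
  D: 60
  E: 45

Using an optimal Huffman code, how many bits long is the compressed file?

Merge the two smallest weights repeatedly:
combine E(45), B(46) → 91
combine A(48), C(51) → 99
combine D(60), 91 → 151
combine 99, 151 → 250
Total encoded bits = sum of merged weights = 91 + 99 + 151 + 250 = 591.

591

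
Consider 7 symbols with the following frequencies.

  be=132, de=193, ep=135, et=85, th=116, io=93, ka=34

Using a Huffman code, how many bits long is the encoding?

Build the Huffman tree bottom-up:
ka(34) + et(85) → 119
io(93) + th(116) → 209
119 + be(132) → 251
ep(135) + de(193) → 328
209 + 251 → 460
328 + 460 → 788
Each symbol's bit-cost is frequency × depth; summing gives 2155 bits (equivalently 119 + 209 + 251 + 328 + 460 + 788).

2155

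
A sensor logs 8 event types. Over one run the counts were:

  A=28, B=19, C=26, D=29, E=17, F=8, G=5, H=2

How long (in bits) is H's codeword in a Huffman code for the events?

Repeatedly merge the two smallest:
combine H(2), G(5) → 7
combine 7, F(8) → 15
combine 15, E(17) → 32
combine B(19), C(26) → 45
combine A(28), D(29) → 57
combine 32, 45 → 77
combine 57, 77 → 134
The subtree containing H is merged 5 times, so code length = 5.

5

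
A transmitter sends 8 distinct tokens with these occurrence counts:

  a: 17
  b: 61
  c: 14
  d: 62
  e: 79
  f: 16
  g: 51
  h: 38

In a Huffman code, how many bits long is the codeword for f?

Repeatedly merge the two smallest:
merge c(14) and f(16): 30
merge a(17) and 30: 47
merge h(38) and 47: 85
merge g(51) and b(61): 112
merge d(62) and e(79): 141
merge 85 and 112: 197
merge 141 and 197: 338
f sits 5 levels below the root, so its codeword is 5 bits.

5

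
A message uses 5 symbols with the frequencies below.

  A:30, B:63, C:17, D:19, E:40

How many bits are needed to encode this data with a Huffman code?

Merge the two smallest weights repeatedly:
merge C(17) and D(19): 36
merge A(30) and 36: 66
merge E(40) and B(63): 103
merge 66 and 103: 169
The encoded length is the sum of every internal node's weight: 36 + 66 + 103 + 169 = 374 bits.

374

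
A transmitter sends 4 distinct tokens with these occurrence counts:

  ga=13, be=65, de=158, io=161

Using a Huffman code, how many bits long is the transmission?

Greedily combine the two least-frequent nodes:
merge ga(13) and be(65): 78
merge 78 and de(158): 236
merge io(161) and 236: 397
Total encoded bits = sum of merged weights = 78 + 236 + 397 = 711.

711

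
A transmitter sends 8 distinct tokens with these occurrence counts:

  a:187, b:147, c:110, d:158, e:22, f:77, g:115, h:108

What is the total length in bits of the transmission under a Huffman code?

Greedily combine the two least-frequent nodes:
e(22) + f(77) → 99
99 + h(108) → 207
c(110) + g(115) → 225
b(147) + d(158) → 305
a(187) + 207 → 394
225 + 305 → 530
394 + 530 → 924
The encoded length is the sum of every internal node's weight: 99 + 207 + 225 + 305 + 394 + 530 + 924 = 2684 bits.

2684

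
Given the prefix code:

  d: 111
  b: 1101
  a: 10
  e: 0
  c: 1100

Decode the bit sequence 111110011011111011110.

Read left to right; each codeword is recognised as soon as it completes (prefix code):
  111→d | 1100→c | 1101→b | 111→d | 10→a | 111→d | 10→a
Decoded message: dcbdada

dcbdada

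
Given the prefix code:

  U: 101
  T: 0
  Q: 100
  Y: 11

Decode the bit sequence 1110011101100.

YQYUQ

Read left to right; each codeword is recognised as soon as it completes (prefix code):
  11→Y | 100→Q | 11→Y | 101→U | 100→Q
Decoded message: YQYUQ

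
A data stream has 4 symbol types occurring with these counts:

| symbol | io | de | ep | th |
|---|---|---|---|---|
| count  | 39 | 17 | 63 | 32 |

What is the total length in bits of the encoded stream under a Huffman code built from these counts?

Greedily combine the two least-frequent nodes:
de(17) + th(32) → 49
io(39) + 49 → 88
ep(63) + 88 → 151
Total encoded bits = sum of merged weights = 49 + 88 + 151 = 288.

288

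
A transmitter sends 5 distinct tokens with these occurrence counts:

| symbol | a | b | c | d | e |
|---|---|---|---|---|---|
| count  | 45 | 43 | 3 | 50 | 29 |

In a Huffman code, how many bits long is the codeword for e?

Build the tree from the bottom:
c(3) + e(29) → 32
32 + b(43) → 75
a(45) + d(50) → 95
75 + 95 → 170
The subtree containing e is merged 3 times, so code length = 3.

3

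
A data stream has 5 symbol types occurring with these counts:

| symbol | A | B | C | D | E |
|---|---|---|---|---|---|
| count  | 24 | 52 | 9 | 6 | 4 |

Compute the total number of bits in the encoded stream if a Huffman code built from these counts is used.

167

Greedily combine the two least-frequent nodes:
combine E(4), D(6) → 10
combine C(9), 10 → 19
combine 19, A(24) → 43
combine 43, B(52) → 95
Each symbol's bit-cost is frequency × depth; summing gives 167 bits (equivalently 10 + 19 + 43 + 95).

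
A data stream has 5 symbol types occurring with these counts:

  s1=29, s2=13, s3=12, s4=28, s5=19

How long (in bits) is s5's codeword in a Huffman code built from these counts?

2

Huffman merges, smallest pair first:
s3(12) + s2(13) → 25
s5(19) + 25 → 44
s4(28) + s1(29) → 57
44 + 57 → 101
s5 sits 2 levels below the root, so its codeword is 2 bits.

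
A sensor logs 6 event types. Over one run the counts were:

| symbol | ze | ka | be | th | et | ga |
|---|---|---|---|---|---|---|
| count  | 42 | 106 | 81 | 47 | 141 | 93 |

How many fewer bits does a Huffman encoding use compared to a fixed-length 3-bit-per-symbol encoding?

251

Fixed-length: 3 bits × 510 symbols = 1530 bits.
Huffman merges:
combine ze(42), th(47) → 89
combine be(81), 89 → 170
combine ga(93), ka(106) → 199
combine et(141), 170 → 311
combine 199, 311 → 510
Huffman total = 89 + 170 + 199 + 311 + 510 = 1279 bits.
Saving = 1530 − 1279 = 251 bits.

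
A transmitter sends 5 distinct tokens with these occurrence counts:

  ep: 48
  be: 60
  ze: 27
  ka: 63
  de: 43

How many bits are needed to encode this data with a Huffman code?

552

Merge the two smallest weights repeatedly:
combine ze(27), de(43) → 70
combine ep(48), be(60) → 108
combine ka(63), 70 → 133
combine 108, 133 → 241
Total encoded bits = sum of merged weights = 70 + 108 + 133 + 241 = 552.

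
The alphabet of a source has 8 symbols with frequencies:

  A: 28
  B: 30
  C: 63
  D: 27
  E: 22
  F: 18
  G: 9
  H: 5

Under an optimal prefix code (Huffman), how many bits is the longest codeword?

Merge the two lowest-weight nodes at each step:
combine H(5), G(9) → 14
combine 14, F(18) → 32
combine E(22), D(27) → 49
combine A(28), B(30) → 58
combine 32, 49 → 81
combine 58, C(63) → 121
combine 81, 121 → 202
Maximum depth reached is 4.

4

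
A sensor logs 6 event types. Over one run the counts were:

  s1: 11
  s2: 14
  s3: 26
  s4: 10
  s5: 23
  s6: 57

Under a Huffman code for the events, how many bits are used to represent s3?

3

Huffman merges, smallest pair first:
s4(10) + s1(11) → 21
s2(14) + 21 → 35
s5(23) + s3(26) → 49
35 + 49 → 84
s6(57) + 84 → 141
The subtree containing s3 is merged 3 times, so code length = 3.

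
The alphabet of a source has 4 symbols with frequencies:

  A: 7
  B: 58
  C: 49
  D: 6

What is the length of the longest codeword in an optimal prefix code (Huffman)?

Merge the two lowest-weight nodes at each step:
combine D(6), A(7) → 13
combine 13, C(49) → 62
combine B(58), 62 → 120
The first pair merged (D, A) ends up deepest, at depth 3.

3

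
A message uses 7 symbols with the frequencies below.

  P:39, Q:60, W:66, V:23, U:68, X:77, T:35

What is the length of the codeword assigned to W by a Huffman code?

3

Huffman merges, smallest pair first:
combine V(23), T(35) → 58
combine P(39), 58 → 97
combine Q(60), W(66) → 126
combine U(68), X(77) → 145
combine 97, 126 → 223
combine 145, 223 → 368
W's leaf is at depth 3, giving a 3-bit codeword.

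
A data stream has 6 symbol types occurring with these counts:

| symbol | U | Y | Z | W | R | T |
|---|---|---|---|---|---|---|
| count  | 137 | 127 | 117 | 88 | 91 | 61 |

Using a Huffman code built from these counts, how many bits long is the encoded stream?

1599

Merge the two smallest weights repeatedly:
combine T(61), W(88) → 149
combine R(91), Z(117) → 208
combine Y(127), U(137) → 264
combine 149, 208 → 357
combine 264, 357 → 621
The encoded length is the sum of every internal node's weight: 149 + 208 + 264 + 357 + 621 = 1599 bits.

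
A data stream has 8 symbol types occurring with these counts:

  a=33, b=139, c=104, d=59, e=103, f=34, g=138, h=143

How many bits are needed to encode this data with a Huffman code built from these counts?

2170

Greedily combine the two least-frequent nodes:
a(33) + f(34) → 67
d(59) + 67 → 126
e(103) + c(104) → 207
126 + g(138) → 264
b(139) + h(143) → 282
207 + 264 → 471
282 + 471 → 753
Each symbol's bit-cost is frequency × depth; summing gives 2170 bits (equivalently 67 + 126 + 207 + 264 + 282 + 471 + 753).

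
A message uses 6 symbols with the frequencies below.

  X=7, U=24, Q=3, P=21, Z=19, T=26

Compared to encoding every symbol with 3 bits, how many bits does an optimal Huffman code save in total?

61

Fixed-length: 3 bits × 100 symbols = 300 bits.
Huffman merges:
combine Q(3), X(7) → 10
combine 10, Z(19) → 29
combine P(21), U(24) → 45
combine T(26), 29 → 55
combine 45, 55 → 100
Huffman total = 10 + 29 + 45 + 55 + 100 = 239 bits.
Saving = 300 − 239 = 61 bits.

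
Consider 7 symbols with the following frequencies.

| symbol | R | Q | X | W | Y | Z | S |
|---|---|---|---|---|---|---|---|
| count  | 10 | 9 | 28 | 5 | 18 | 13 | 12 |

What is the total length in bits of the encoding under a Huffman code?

Build the Huffman tree bottom-up:
merge W(5) and Q(9): 14
merge R(10) and S(12): 22
merge Z(13) and 14: 27
merge Y(18) and 22: 40
merge 27 and X(28): 55
merge 40 and 55: 95
The encoded length is the sum of every internal node's weight: 14 + 22 + 27 + 40 + 55 + 95 = 253 bits.

253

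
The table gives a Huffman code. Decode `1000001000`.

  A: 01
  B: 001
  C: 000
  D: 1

Read left to right; each codeword is recognised as soon as it completes (prefix code):
  1→D | 000→C | 001→B | 000→C
Decoded message: DCBC

DCBC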